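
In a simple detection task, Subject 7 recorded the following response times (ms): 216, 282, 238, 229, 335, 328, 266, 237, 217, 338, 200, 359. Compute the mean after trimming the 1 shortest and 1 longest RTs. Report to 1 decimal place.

268.6 ms

Sorted: 200, 216, 217, 229, 237, 238, 266, 282, 328, 335, 338, 359
Drop lowest 1 (200) and highest 1 (359)
Remaining (n=10): Σ = 2686, mean = 2686/10 = 268.600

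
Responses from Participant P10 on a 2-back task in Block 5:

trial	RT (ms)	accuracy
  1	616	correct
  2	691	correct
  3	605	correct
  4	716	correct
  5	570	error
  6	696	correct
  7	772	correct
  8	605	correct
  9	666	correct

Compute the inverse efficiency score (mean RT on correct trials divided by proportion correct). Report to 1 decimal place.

Correct trials (n=8): 616, 691, 605, 716, 696, 772, 605, 666
Mean correct RT = 5367/8 = 670.8750 ms
Proportion correct = 8/9
IES = 670.8750 / (8/9) = 754.734 ms

754.7 ms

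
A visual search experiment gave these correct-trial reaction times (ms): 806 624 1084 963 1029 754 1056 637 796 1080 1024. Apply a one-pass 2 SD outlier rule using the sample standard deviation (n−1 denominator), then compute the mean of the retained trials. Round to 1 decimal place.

895.7 ms

n = 11, ΣRT = 9853, M = 895.727
Σ(x−M)² = 312690.18; s = √(312690.18/10) = 176.830
Cutoffs: 895.727 ± 2·176.830 → [542.1, 1249.4]
No RTs fall outside the cutoffs; all 11 retained. Mean = 9853/11 = 895.727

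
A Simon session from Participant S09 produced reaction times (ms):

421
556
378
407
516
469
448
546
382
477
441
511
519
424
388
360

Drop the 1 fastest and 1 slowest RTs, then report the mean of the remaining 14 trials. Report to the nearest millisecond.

Sorted: 360, 378, 382, 388, 407, 421, 424, 441, 448, 469, 477, 511, 516, 519, 546, 556
Drop lowest 1 (360) and highest 1 (556)
Remaining (n=14): Σ = 6327, mean = 6327/14 = 451.929

452 ms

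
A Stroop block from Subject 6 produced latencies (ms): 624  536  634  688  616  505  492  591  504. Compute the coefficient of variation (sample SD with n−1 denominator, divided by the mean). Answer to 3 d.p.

0.121

n = 9, Σ = 5190, M = 576.6667
Σ(x−M)² = 38914.000; s = √(38914.000/8) = 69.7442
CV = 69.7442 / 576.6667 = 0.12094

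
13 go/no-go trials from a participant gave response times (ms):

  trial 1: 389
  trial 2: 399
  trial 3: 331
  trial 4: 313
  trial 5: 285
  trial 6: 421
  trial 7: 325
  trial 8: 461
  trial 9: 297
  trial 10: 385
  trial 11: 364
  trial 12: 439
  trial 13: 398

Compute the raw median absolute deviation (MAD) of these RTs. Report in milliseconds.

54 ms

Sorted: 285, 297, 313, 325, 331, 364, 385, 389, 398, 399, 421, 439, 461 → median = 385
|x − 385|: 4, 14, 54, 72, 100, 36, 60, 76, 88, 0, 21, 54, 13
Sorted deviations: 0, 4, 13, 14, 21, 36, 54, 54, 60, 72, 76, 88, 100 → MAD = 54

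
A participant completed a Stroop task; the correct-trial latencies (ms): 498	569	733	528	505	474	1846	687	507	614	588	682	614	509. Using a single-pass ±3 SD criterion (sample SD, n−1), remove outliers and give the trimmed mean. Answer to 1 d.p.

577.5 ms

n = 14, ΣRT = 9354, M = 668.143
Σ(x−M)² = 1578405.71; s = √(1578405.71/13) = 348.448
Cutoffs: 668.143 ± 3·348.448 → [-377.2, 1713.5]
Outside: 1846 → excluded.
Retained (n=13): Σ = 7508, mean = 7508/13 = 577.538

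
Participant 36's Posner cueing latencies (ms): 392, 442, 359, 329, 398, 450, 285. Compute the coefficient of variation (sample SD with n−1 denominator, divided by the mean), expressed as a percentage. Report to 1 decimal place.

15.7%

n = 7, Σ = 2655, M = 379.2857
Σ(x−M)² = 21275.429; s = √(21275.429/6) = 59.5475
CV = 59.5475 / 379.2857 = 0.15700 = 15.700%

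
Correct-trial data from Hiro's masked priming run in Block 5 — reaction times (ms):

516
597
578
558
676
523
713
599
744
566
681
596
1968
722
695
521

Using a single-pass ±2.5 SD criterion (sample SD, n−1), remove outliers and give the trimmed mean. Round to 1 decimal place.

619.0 ms

n = 16, ΣRT = 11253, M = 703.312
Σ(x−M)² = 1793055.44; s = √(1793055.44/15) = 345.741
Cutoffs: 703.312 ± 2.5·345.741 → [-161.0, 1567.7]
Outside: 1968 → excluded.
Retained (n=15): Σ = 9285, mean = 9285/15 = 619.000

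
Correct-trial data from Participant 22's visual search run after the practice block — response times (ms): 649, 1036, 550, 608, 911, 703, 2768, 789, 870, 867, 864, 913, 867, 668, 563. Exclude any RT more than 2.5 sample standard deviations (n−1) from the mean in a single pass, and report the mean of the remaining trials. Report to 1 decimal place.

775.6 ms

n = 15, ΣRT = 13626, M = 908.400
Σ(x−M)² = 4000813.60; s = √(4000813.60/14) = 534.577
Cutoffs: 908.400 ± 2.5·534.577 → [-428.0, 2244.8]
Outside: 2768 → excluded.
Retained (n=14): Σ = 10858, mean = 10858/14 = 775.571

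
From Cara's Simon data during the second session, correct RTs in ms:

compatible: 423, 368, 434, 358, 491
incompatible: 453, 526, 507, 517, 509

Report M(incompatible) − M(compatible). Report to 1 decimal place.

M(compatible) = 2074/5 = 414.800
M(incompatible) = 2512/5 = 502.400
Difference = 502.400 − 414.800 = 87.600 ms

87.6 ms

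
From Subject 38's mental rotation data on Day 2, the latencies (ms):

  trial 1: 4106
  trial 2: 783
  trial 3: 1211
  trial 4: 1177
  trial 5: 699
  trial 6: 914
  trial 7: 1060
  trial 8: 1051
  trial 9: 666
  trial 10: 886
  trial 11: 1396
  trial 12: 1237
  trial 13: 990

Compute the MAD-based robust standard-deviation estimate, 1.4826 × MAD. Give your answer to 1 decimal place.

244.6 ms

Sorted: 666, 699, 783, 886, 914, 990, 1051, 1060, 1177, 1211, 1237, 1396, 4106 → median = 1051
|x − 1051| sorted: 0, 9, 61, 126, 137, 160, 165, 186, 268, 345, 352, 385, 3055 → MAD = 165
Robust SD ≈ 1.4826 × 165 = 244.629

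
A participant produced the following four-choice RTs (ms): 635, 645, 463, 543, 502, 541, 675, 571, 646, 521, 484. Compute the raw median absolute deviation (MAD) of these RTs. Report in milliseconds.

59 ms

Sorted: 463, 484, 502, 521, 541, 543, 571, 635, 645, 646, 675 → median = 543
|x − 543|: 92, 102, 80, 0, 41, 2, 132, 28, 103, 22, 59
Sorted deviations: 0, 2, 22, 28, 41, 59, 80, 92, 102, 103, 132 → MAD = 59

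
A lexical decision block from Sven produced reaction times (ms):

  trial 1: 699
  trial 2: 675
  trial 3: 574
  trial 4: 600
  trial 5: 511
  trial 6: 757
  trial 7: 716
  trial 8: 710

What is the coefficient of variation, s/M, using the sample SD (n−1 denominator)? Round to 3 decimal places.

n = 8, Σ = 5242, M = 655.2500
Σ(x−M)² = 49807.500; s = √(49807.500/7) = 84.3526
CV = 84.3526 / 655.2500 = 0.12873

0.129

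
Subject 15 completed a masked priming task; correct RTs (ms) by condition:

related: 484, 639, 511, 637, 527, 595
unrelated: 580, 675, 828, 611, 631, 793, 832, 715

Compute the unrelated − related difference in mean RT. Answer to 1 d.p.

M(related) = 3393/6 = 565.500
M(unrelated) = 5665/8 = 708.125
Difference = 708.125 − 565.500 = 142.625 ms

142.6 ms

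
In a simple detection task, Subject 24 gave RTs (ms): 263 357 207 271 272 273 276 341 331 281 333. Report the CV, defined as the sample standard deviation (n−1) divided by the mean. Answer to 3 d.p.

n = 11, Σ = 3205, M = 291.3636
Σ(x−M)² = 19468.545; s = √(19468.545/10) = 44.1232
CV = 44.1232 / 291.3636 = 0.15144

0.151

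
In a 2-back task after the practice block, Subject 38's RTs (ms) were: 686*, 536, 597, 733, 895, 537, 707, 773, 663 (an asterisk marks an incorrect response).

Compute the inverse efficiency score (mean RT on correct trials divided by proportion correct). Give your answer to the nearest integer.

765 ms

Correct trials (n=8): 536, 597, 733, 895, 537, 707, 773, 663
Mean correct RT = 5441/8 = 680.1250 ms
Proportion correct = 8/9
IES = 680.1250 / (8/9) = 765.141 ms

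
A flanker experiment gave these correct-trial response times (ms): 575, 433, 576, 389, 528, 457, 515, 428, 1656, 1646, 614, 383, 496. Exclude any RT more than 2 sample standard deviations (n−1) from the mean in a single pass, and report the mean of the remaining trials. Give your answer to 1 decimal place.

n = 13, ΣRT = 8696, M = 668.923
Σ(x−M)² = 2341650.92; s = √(2341650.92/12) = 441.744
Cutoffs: 668.923 ± 2·441.744 → [-214.6, 1552.4]
Outside: 1646, 1656 → excluded.
Retained (n=11): Σ = 5394, mean = 5394/11 = 490.364

490.4 ms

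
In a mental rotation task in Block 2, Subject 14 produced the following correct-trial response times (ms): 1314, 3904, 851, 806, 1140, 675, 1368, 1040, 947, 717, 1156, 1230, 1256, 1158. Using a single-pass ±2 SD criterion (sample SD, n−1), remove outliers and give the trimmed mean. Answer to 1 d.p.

n = 14, ΣRT = 17562, M = 1254.429
Σ(x−M)² = 8198257.43; s = √(8198257.43/13) = 794.125
Cutoffs: 1254.429 ± 2·794.125 → [-333.8, 2842.7]
Outside: 3904 → excluded.
Retained (n=13): Σ = 13658, mean = 13658/13 = 1050.615

1050.6 ms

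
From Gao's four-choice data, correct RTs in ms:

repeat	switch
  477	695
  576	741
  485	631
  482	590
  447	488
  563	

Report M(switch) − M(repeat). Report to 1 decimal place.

124.0 ms

M(repeat) = 3030/6 = 505.000
M(switch) = 3145/5 = 629.000
Difference = 629.000 − 505.000 = 124.000 ms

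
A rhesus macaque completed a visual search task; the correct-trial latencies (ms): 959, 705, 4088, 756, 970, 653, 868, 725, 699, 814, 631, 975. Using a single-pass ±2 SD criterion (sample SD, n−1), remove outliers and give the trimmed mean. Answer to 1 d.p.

n = 12, ΣRT = 12843, M = 1070.250
Σ(x−M)² = 10101106.25; s = √(10101106.25/11) = 958.271
Cutoffs: 1070.250 ± 2·958.271 → [-846.3, 2986.8]
Outside: 4088 → excluded.
Retained (n=11): Σ = 8755, mean = 8755/11 = 795.909

795.9 ms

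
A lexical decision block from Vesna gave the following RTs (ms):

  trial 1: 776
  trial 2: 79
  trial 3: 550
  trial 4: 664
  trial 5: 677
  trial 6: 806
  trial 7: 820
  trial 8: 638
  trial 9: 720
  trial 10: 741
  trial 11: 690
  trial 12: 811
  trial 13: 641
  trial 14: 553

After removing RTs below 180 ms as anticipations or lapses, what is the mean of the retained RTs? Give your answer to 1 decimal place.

699.0 ms

Excluded: 79
Retained (n=13): Σ = 9087
Mean = 9087/13 = 699.0000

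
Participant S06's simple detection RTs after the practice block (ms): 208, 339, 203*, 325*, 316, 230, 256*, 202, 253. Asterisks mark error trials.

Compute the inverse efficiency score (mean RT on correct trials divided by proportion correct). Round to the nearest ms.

387 ms

Correct trials (n=6): 208, 339, 316, 230, 202, 253
Mean correct RT = 1548/6 = 258.0000 ms
Proportion correct = 6/9
IES = 258.0000 / (6/9) = 387.000 ms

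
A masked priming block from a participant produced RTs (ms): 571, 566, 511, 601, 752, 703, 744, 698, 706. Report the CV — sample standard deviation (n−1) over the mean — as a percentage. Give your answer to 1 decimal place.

13.6%

n = 9, Σ = 5852, M = 650.2222
Σ(x−M)² = 62507.556; s = √(62507.556/8) = 88.3937
CV = 88.3937 / 650.2222 = 0.13594 = 13.594%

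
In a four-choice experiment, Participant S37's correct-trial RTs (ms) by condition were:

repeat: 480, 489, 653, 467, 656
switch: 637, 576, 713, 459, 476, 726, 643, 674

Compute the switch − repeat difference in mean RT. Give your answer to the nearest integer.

64 ms

M(repeat) = 2745/5 = 549.000
M(switch) = 4904/8 = 613.000
Difference = 613.000 − 549.000 = 64.000 ms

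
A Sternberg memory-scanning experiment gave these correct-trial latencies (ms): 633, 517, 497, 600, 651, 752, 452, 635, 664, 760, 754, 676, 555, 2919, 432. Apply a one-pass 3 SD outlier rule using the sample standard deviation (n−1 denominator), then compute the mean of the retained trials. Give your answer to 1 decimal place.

n = 15, ΣRT = 11497, M = 766.467
Σ(x−M)² = 5118951.73; s = √(5118951.73/14) = 604.681
Cutoffs: 766.467 ± 3·604.681 → [-1047.6, 2580.5]
Outside: 2919 → excluded.
Retained (n=14): Σ = 8578, mean = 8578/14 = 612.714

612.7 ms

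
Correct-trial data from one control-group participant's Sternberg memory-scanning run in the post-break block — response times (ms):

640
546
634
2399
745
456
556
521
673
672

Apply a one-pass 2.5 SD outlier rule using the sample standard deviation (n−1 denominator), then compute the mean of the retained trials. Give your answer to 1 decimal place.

n = 10, ΣRT = 7842, M = 784.200
Σ(x−M)² = 2963227.60; s = √(2963227.60/9) = 573.801
Cutoffs: 784.200 ± 2.5·573.801 → [-650.3, 2218.7]
Outside: 2399 → excluded.
Retained (n=9): Σ = 5443, mean = 5443/9 = 604.778

604.8 ms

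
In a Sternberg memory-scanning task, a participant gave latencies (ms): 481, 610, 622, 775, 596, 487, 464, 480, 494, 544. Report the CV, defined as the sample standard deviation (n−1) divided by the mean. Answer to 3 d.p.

0.175

n = 10, Σ = 5553, M = 555.3000
Σ(x−M)² = 85442.100; s = √(85442.100/9) = 97.4349
CV = 97.4349 / 555.3000 = 0.17546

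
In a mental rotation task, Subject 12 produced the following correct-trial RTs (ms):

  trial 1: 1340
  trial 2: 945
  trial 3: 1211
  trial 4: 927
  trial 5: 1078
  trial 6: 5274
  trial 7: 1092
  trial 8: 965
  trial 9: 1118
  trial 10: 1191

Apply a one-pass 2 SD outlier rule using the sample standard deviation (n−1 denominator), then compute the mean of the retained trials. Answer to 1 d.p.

1096.3 ms

n = 10, ΣRT = 15141, M = 1514.100
Σ(x−M)² = 15858740.90; s = √(15858740.90/9) = 1327.434
Cutoffs: 1514.100 ± 2·1327.434 → [-1140.8, 4169.0]
Outside: 5274 → excluded.
Retained (n=9): Σ = 9867, mean = 9867/9 = 1096.333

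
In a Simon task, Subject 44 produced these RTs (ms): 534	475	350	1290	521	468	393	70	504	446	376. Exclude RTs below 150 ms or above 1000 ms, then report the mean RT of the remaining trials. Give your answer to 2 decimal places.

451.89 ms

Excluded: 70, 1290
Retained (n=9): Σ = 4067
Mean = 4067/9 = 451.8889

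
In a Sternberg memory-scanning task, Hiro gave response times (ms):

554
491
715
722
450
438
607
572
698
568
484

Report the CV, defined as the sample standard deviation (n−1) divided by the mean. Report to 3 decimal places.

0.181

n = 11, Σ = 6299, M = 572.6364
Σ(x−M)² = 107530.545; s = √(107530.545/10) = 103.6969
CV = 103.6969 / 572.6364 = 0.18109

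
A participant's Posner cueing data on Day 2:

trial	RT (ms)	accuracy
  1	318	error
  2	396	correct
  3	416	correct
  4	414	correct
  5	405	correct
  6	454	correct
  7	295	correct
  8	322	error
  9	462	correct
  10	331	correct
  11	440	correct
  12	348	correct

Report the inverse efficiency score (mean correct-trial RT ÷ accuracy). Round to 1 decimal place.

Correct trials (n=10): 396, 416, 414, 405, 454, 295, 462, 331, 440, 348
Mean correct RT = 3961/10 = 396.1000 ms
Proportion correct = 10/12
IES = 396.1000 / (10/12) = 475.320 ms

475.3 ms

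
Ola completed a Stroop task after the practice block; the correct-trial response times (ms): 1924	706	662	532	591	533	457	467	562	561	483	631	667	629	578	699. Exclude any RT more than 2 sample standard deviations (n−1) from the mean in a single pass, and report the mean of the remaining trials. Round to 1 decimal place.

583.9 ms

n = 16, ΣRT = 10682, M = 667.625
Σ(x−M)² = 1775447.75; s = √(1775447.75/15) = 344.040
Cutoffs: 667.625 ± 2·344.040 → [-20.5, 1355.7]
Outside: 1924 → excluded.
Retained (n=15): Σ = 8758, mean = 8758/15 = 583.867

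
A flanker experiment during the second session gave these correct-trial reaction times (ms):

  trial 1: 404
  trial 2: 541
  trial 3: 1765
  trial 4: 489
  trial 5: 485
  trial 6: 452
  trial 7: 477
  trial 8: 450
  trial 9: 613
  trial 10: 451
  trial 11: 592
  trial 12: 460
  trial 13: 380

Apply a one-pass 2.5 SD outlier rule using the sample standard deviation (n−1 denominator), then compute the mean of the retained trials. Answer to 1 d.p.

n = 13, ΣRT = 7559, M = 581.462
Σ(x−M)² = 1570167.23; s = √(1570167.23/12) = 361.728
Cutoffs: 581.462 ± 2.5·361.728 → [-322.9, 1485.8]
Outside: 1765 → excluded.
Retained (n=12): Σ = 5794, mean = 5794/12 = 482.833

482.8 ms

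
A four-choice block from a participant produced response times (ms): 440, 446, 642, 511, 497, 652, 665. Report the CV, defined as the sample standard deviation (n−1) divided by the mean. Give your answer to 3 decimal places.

n = 7, Σ = 3853, M = 550.4286
Σ(x−M)² = 59337.714; s = √(59337.714/6) = 99.4466
CV = 99.4466 / 550.4286 = 0.18067

0.181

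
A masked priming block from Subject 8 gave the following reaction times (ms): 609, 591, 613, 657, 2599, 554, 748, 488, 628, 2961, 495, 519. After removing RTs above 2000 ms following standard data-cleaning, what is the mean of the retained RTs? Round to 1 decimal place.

590.2 ms

Excluded: 2599, 2961
Retained (n=10): Σ = 5902
Mean = 5902/10 = 590.2000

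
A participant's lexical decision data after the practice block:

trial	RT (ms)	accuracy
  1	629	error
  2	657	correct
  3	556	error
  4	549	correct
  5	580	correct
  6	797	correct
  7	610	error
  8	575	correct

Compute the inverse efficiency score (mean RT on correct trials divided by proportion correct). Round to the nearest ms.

1011 ms

Correct trials (n=5): 657, 549, 580, 797, 575
Mean correct RT = 3158/5 = 631.6000 ms
Proportion correct = 5/8
IES = 631.6000 / (5/8) = 1010.560 ms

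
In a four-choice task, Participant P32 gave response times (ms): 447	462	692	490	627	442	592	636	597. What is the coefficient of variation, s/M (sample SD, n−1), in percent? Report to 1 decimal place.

n = 9, Σ = 4985, M = 553.8889
Σ(x−M)² = 70942.889; s = √(70942.889/8) = 94.1693
CV = 94.1693 / 553.8889 = 0.17001 = 17.001%

17.0%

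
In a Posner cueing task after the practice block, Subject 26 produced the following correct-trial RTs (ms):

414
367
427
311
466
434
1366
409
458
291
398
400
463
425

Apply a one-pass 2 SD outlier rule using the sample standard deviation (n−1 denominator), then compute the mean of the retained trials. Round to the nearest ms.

405 ms

n = 14, ΣRT = 6629, M = 473.500
Σ(x−M)² = 892895.50; s = √(892895.50/13) = 262.077
Cutoffs: 473.500 ± 2·262.077 → [-50.7, 997.7]
Outside: 1366 → excluded.
Retained (n=13): Σ = 5263, mean = 5263/13 = 404.846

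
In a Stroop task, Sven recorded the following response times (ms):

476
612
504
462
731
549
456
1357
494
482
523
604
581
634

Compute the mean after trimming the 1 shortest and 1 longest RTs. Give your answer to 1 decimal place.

Sorted: 456, 462, 476, 482, 494, 504, 523, 549, 581, 604, 612, 634, 731, 1357
Drop lowest 1 (456) and highest 1 (1357)
Remaining (n=12): Σ = 6652, mean = 6652/12 = 554.333

554.3 ms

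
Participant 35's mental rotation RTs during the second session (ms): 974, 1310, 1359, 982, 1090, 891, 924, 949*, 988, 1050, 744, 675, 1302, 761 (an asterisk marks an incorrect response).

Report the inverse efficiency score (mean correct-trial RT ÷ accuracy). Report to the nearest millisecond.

1081 ms

Correct trials (n=13): 974, 1310, 1359, 982, 1090, 891, 924, 988, 1050, 744, 675, 1302, 761
Mean correct RT = 13050/13 = 1003.8462 ms
Proportion correct = 13/14
IES = 1003.8462 / (13/14) = 1081.065 ms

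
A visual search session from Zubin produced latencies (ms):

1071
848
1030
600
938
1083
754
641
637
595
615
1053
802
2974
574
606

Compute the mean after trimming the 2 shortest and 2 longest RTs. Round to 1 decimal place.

799.6 ms

Sorted: 574, 595, 600, 606, 615, 637, 641, 754, 802, 848, 938, 1030, 1053, 1071, 1083, 2974
Drop lowest 2 (574, 595) and highest 2 (1083, 2974)
Remaining (n=12): Σ = 9595, mean = 9595/12 = 799.583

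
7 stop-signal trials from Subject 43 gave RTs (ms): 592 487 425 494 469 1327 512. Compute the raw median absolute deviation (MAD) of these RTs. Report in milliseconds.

Sorted: 425, 469, 487, 494, 512, 592, 1327 → median = 494
|x − 494|: 98, 7, 69, 0, 25, 833, 18
Sorted deviations: 0, 7, 18, 25, 69, 98, 833 → MAD = 25

25 ms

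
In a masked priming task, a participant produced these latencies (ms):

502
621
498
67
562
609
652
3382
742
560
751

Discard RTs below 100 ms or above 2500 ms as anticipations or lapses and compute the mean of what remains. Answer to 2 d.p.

610.78 ms

Excluded: 67, 3382
Retained (n=9): Σ = 5497
Mean = 5497/9 = 610.7778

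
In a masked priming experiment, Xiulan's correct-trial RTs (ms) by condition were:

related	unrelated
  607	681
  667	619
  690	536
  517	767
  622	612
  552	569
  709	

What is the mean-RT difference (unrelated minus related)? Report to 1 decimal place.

7.2 ms

M(related) = 4364/7 = 623.429
M(unrelated) = 3784/6 = 630.667
Difference = 630.667 − 623.429 = 7.238 ms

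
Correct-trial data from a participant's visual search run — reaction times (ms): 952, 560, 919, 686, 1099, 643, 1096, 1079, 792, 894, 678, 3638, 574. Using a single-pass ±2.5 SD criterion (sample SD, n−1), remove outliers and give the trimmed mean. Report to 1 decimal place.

n = 13, ΣRT = 13610, M = 1046.923
Σ(x−M)² = 7723848.92; s = √(7723848.92/12) = 802.281
Cutoffs: 1046.923 ± 2.5·802.281 → [-958.8, 3052.6]
Outside: 3638 → excluded.
Retained (n=12): Σ = 9972, mean = 9972/12 = 831.000

831.0 ms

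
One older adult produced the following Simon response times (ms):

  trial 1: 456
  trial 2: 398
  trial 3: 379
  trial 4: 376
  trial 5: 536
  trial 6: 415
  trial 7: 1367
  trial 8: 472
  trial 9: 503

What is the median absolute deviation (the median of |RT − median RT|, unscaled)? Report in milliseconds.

Sorted: 376, 379, 398, 415, 456, 472, 503, 536, 1367 → median = 456
|x − 456|: 0, 58, 77, 80, 80, 41, 911, 16, 47
Sorted deviations: 0, 16, 41, 47, 58, 77, 80, 80, 911 → MAD = 58

58 ms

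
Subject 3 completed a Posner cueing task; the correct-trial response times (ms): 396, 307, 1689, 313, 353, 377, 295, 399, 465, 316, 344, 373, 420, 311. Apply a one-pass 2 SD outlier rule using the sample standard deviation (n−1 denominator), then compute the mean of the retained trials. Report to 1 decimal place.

359.2 ms

n = 14, ΣRT = 6358, M = 454.143
Σ(x−M)² = 1673945.71; s = √(1673945.71/13) = 358.838
Cutoffs: 454.143 ± 2·358.838 → [-263.5, 1171.8]
Outside: 1689 → excluded.
Retained (n=13): Σ = 4669, mean = 4669/13 = 359.154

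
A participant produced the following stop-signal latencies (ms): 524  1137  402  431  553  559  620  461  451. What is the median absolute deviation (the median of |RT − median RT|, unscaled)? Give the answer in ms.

Sorted: 402, 431, 451, 461, 524, 553, 559, 620, 1137 → median = 524
|x − 524|: 0, 613, 122, 93, 29, 35, 96, 63, 73
Sorted deviations: 0, 29, 35, 63, 73, 93, 96, 122, 613 → MAD = 73

73 ms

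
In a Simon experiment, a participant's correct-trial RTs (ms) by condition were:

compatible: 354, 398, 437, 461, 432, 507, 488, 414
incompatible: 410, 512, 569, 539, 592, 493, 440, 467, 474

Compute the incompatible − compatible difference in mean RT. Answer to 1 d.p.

M(compatible) = 3491/8 = 436.375
M(incompatible) = 4496/9 = 499.556
Difference = 499.556 − 436.375 = 63.181 ms

63.2 ms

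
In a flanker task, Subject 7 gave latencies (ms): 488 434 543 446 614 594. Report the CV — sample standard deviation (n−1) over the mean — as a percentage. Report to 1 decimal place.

14.6%

n = 6, Σ = 3119, M = 519.8333
Σ(x−M)² = 28736.833; s = √(28736.833/5) = 75.8114
CV = 75.8114 / 519.8333 = 0.14584 = 14.584%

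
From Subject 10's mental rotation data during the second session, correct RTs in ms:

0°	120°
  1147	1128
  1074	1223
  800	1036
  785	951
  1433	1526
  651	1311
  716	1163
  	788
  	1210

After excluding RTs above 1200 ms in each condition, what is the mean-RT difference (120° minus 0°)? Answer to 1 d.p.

151.0 ms

0°: exclude 1433
120°: exclude 1223, 1526, 1311, 1210
M(0°) = 5173/6 = 862.167
M(120°) = 5066/5 = 1013.200
Difference = 1013.200 − 862.167 = 151.033 ms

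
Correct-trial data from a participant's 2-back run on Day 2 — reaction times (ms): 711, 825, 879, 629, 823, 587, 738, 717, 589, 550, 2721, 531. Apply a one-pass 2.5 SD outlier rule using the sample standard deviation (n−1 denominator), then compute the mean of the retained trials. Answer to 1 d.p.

689.0 ms

n = 12, ΣRT = 10300, M = 858.333
Σ(x−M)² = 3929448.67; s = √(3929448.67/11) = 597.681
Cutoffs: 858.333 ± 2.5·597.681 → [-635.9, 2352.5]
Outside: 2721 → excluded.
Retained (n=11): Σ = 7579, mean = 7579/11 = 689.000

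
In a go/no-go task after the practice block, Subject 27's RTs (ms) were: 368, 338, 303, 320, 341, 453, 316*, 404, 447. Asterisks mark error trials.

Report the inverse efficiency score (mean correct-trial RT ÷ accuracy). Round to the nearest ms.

Correct trials (n=8): 368, 338, 303, 320, 341, 453, 404, 447
Mean correct RT = 2974/8 = 371.7500 ms
Proportion correct = 8/9
IES = 371.7500 / (8/9) = 418.219 ms

418 ms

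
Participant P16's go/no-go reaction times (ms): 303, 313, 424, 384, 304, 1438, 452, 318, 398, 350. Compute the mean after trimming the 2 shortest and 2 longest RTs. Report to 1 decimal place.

Sorted: 303, 304, 313, 318, 350, 384, 398, 424, 452, 1438
Drop lowest 2 (303, 304) and highest 2 (452, 1438)
Remaining (n=6): Σ = 2187, mean = 2187/6 = 364.500

364.5 ms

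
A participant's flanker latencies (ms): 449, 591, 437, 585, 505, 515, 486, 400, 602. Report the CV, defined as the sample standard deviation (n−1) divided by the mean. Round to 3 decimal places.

n = 9, Σ = 4570, M = 507.7778
Σ(x−M)² = 42381.556; s = √(42381.556/8) = 72.7853
CV = 72.7853 / 507.7778 = 0.14334

0.143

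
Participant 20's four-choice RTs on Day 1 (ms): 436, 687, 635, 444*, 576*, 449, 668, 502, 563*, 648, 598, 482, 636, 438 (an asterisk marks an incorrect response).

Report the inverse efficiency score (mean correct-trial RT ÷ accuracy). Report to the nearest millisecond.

Correct trials (n=11): 436, 687, 635, 449, 668, 502, 648, 598, 482, 636, 438
Mean correct RT = 6179/11 = 561.7273 ms
Proportion correct = 11/14
IES = 561.7273 / (11/14) = 714.926 ms

715 ms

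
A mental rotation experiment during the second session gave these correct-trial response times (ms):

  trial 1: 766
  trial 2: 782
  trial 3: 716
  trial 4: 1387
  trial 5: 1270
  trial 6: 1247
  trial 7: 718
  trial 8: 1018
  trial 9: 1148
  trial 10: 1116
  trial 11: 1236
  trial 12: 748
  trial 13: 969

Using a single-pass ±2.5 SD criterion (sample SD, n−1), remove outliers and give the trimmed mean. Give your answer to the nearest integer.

1009 ms

n = 13, ΣRT = 13121, M = 1009.308
Σ(x−M)² = 700856.77; s = √(700856.77/12) = 241.671
Cutoffs: 1009.308 ± 2.5·241.671 → [405.1, 1613.5]
No RTs fall outside the cutoffs; all 13 retained. Mean = 13121/13 = 1009.308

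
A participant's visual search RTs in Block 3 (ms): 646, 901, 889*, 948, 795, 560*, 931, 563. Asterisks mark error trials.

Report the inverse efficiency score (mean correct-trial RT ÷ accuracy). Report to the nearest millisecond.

Correct trials (n=6): 646, 901, 948, 795, 931, 563
Mean correct RT = 4784/6 = 797.3333 ms
Proportion correct = 6/8
IES = 797.3333 / (6/8) = 1063.111 ms

1063 ms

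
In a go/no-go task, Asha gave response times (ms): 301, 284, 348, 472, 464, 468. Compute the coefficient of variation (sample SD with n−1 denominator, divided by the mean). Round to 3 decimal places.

n = 6, Σ = 2337, M = 389.5000
Σ(x−M)² = 39203.500; s = √(39203.500/5) = 88.5477
CV = 88.5477 / 389.5000 = 0.22734

0.227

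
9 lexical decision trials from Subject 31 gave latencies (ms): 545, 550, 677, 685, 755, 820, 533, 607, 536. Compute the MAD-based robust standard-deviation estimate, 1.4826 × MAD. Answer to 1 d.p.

105.3 ms

Sorted: 533, 536, 545, 550, 607, 677, 685, 755, 820 → median = 607
|x − 607| sorted: 0, 57, 62, 70, 71, 74, 78, 148, 213 → MAD = 71
Robust SD ≈ 1.4826 × 71 = 105.265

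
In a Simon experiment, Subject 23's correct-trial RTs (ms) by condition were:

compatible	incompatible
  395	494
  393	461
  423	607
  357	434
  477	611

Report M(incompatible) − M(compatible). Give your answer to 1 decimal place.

M(compatible) = 2045/5 = 409.000
M(incompatible) = 2607/5 = 521.400
Difference = 521.400 − 409.000 = 112.400 ms

112.4 ms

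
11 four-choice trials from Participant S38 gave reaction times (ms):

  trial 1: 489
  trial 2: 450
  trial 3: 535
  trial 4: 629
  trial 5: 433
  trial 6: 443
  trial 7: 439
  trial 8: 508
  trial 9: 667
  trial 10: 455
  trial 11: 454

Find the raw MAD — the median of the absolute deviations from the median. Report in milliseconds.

Sorted: 433, 439, 443, 450, 454, 455, 489, 508, 535, 629, 667 → median = 455
|x − 455|: 34, 5, 80, 174, 22, 12, 16, 53, 212, 0, 1
Sorted deviations: 0, 1, 5, 12, 16, 22, 34, 53, 80, 174, 212 → MAD = 22

22 ms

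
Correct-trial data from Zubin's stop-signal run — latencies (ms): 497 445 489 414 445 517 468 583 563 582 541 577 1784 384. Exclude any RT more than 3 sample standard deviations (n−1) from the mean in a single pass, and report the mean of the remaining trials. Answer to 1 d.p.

500.4 ms

n = 14, ΣRT = 8289, M = 592.071
Σ(x−M)² = 1583512.93; s = √(1583512.93/13) = 349.011
Cutoffs: 592.071 ± 3·349.011 → [-455.0, 1639.1]
Outside: 1784 → excluded.
Retained (n=13): Σ = 6505, mean = 6505/13 = 500.385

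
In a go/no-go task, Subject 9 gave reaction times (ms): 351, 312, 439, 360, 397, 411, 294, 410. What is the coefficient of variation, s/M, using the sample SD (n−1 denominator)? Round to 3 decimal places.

n = 8, Σ = 2974, M = 371.7500
Σ(x−M)² = 18347.500; s = √(18347.500/7) = 51.1964
CV = 51.1964 / 371.7500 = 0.13772

0.138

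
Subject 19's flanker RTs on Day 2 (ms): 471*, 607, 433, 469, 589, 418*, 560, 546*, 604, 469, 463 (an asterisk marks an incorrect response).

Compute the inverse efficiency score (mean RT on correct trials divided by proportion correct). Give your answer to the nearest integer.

Correct trials (n=8): 607, 433, 469, 589, 560, 604, 469, 463
Mean correct RT = 4194/8 = 524.2500 ms
Proportion correct = 8/11
IES = 524.2500 / (8/11) = 720.844 ms

721 ms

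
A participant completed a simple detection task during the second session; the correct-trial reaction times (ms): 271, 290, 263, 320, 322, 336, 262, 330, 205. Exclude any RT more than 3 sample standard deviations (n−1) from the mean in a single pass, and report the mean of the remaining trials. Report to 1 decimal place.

n = 9, ΣRT = 2599, M = 288.778
Σ(x−M)² = 14725.56; s = √(14725.56/8) = 42.903
Cutoffs: 288.778 ± 3·42.903 → [160.1, 417.5]
No RTs fall outside the cutoffs; all 9 retained. Mean = 2599/9 = 288.778

288.8 ms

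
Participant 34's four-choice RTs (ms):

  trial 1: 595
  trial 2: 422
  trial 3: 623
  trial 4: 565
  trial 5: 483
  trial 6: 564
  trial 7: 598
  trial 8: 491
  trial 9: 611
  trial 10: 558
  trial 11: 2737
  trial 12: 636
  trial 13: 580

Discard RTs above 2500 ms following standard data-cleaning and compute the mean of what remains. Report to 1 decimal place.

560.5 ms

Excluded: 2737
Retained (n=12): Σ = 6726
Mean = 6726/12 = 560.5000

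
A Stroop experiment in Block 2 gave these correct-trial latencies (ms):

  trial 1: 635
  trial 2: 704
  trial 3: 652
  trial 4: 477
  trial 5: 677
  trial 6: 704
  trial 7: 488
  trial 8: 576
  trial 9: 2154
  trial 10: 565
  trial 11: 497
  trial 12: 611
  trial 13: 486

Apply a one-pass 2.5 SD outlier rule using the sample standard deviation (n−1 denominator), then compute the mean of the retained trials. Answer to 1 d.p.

589.3 ms

n = 13, ΣRT = 9226, M = 709.692
Σ(x−M)² = 2343184.77; s = √(2343184.77/12) = 441.888
Cutoffs: 709.692 ± 2.5·441.888 → [-395.0, 1814.4]
Outside: 2154 → excluded.
Retained (n=12): Σ = 7072, mean = 7072/12 = 589.333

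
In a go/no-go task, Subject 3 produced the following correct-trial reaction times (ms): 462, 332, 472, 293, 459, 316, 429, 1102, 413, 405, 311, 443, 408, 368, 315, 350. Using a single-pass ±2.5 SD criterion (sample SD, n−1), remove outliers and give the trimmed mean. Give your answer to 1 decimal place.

n = 16, ΣRT = 6878, M = 429.875
Σ(x−M)² = 535779.75; s = √(535779.75/15) = 188.994
Cutoffs: 429.875 ± 2.5·188.994 → [-42.6, 902.4]
Outside: 1102 → excluded.
Retained (n=15): Σ = 5776, mean = 5776/15 = 385.067

385.1 ms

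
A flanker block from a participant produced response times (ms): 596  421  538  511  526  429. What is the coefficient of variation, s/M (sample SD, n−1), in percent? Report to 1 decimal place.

13.4%

n = 6, Σ = 3021, M = 503.5000
Σ(x−M)² = 22665.500; s = √(22665.500/5) = 67.3283
CV = 67.3283 / 503.5000 = 0.13372 = 13.372%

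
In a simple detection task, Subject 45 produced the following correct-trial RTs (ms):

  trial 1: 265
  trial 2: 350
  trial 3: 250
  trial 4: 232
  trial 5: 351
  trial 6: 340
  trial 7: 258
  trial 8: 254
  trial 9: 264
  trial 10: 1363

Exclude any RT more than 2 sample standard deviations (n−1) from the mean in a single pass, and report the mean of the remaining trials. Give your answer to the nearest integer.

285 ms

n = 10, ΣRT = 3927, M = 392.700
Σ(x−M)² = 1064262.10; s = √(1064262.10/9) = 343.877
Cutoffs: 392.700 ± 2·343.877 → [-295.1, 1080.5]
Outside: 1363 → excluded.
Retained (n=9): Σ = 2564, mean = 2564/9 = 284.889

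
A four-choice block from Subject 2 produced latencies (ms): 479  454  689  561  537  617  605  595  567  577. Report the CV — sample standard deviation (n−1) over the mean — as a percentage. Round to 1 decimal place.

n = 10, Σ = 5681, M = 568.1000
Σ(x−M)² = 41148.900; s = √(41148.900/9) = 67.6173
CV = 67.6173 / 568.1000 = 0.11902 = 11.902%

11.9%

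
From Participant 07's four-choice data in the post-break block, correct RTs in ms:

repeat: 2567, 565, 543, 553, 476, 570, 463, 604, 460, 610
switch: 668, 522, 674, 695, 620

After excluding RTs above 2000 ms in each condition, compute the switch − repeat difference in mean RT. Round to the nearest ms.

98 ms

repeat: exclude 2567
M(repeat) = 4844/9 = 538.222
M(switch) = 3179/5 = 635.800
Difference = 635.800 − 538.222 = 97.578 ms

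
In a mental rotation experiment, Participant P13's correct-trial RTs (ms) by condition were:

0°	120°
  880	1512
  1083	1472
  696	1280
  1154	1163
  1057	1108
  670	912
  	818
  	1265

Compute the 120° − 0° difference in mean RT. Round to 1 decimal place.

M(0°) = 5540/6 = 923.333
M(120°) = 9530/8 = 1191.250
Difference = 1191.250 − 923.333 = 267.917 ms

267.9 ms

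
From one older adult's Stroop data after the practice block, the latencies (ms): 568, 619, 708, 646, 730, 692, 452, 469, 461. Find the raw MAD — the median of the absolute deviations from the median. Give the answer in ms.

Sorted: 452, 461, 469, 568, 619, 646, 692, 708, 730 → median = 619
|x − 619|: 51, 0, 89, 27, 111, 73, 167, 150, 158
Sorted deviations: 0, 27, 51, 73, 89, 111, 150, 158, 167 → MAD = 89

89 ms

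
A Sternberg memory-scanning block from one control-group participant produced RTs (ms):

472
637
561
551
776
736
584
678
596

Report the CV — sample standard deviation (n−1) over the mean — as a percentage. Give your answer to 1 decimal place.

n = 9, Σ = 5591, M = 621.2222
Σ(x−M)² = 73449.556; s = √(73449.556/8) = 95.8185
CV = 95.8185 / 621.2222 = 0.15424 = 15.424%

15.4%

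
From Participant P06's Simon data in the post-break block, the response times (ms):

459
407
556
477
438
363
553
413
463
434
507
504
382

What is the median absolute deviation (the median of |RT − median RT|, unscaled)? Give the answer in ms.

Sorted: 363, 382, 407, 413, 434, 438, 459, 463, 477, 504, 507, 553, 556 → median = 459
|x − 459|: 0, 52, 97, 18, 21, 96, 94, 46, 4, 25, 48, 45, 77
Sorted deviations: 0, 4, 18, 21, 25, 45, 46, 48, 52, 77, 94, 96, 97 → MAD = 46

46 ms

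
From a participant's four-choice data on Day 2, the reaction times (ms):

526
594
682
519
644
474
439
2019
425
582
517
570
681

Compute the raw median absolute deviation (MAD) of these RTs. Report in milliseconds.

Sorted: 425, 439, 474, 517, 519, 526, 570, 582, 594, 644, 681, 682, 2019 → median = 570
|x − 570|: 44, 24, 112, 51, 74, 96, 131, 1449, 145, 12, 53, 0, 111
Sorted deviations: 0, 12, 24, 44, 51, 53, 74, 96, 111, 112, 131, 145, 1449 → MAD = 74

74 ms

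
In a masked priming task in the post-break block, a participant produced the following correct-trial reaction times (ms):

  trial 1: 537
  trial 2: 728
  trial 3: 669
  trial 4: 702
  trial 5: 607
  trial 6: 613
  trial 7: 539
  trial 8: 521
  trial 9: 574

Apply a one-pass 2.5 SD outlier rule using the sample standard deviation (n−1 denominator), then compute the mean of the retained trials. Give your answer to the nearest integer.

610 ms

n = 9, ΣRT = 5490, M = 610.000
Σ(x−M)² = 45474.00; s = √(45474.00/8) = 75.394
Cutoffs: 610.000 ± 2.5·75.394 → [421.5, 798.5]
No RTs fall outside the cutoffs; all 9 retained. Mean = 5490/9 = 610.000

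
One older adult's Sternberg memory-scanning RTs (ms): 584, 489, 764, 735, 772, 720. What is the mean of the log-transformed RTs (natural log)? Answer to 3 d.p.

6.505

ln(RT): 6.3699, 6.1924, 6.6386, 6.5999, 6.6490, 6.5793
Σ ln(RT) = 39.0289
Mean = 39.0289/6 = 6.50482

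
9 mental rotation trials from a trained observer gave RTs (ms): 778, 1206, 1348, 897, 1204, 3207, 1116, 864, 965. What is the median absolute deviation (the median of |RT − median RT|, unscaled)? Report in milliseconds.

219 ms

Sorted: 778, 864, 897, 965, 1116, 1204, 1206, 1348, 3207 → median = 1116
|x − 1116|: 338, 90, 232, 219, 88, 2091, 0, 252, 151
Sorted deviations: 0, 88, 90, 151, 219, 232, 252, 338, 2091 → MAD = 219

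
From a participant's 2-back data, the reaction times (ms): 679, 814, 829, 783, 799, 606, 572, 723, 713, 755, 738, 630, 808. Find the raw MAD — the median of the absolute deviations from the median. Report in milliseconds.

61 ms

Sorted: 572, 606, 630, 679, 713, 723, 738, 755, 783, 799, 808, 814, 829 → median = 738
|x − 738|: 59, 76, 91, 45, 61, 132, 166, 15, 25, 17, 0, 108, 70
Sorted deviations: 0, 15, 17, 25, 45, 59, 61, 70, 76, 91, 108, 132, 166 → MAD = 61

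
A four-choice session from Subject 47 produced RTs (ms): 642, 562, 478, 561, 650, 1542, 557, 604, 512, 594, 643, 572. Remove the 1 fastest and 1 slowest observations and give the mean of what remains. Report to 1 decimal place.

Sorted: 478, 512, 557, 561, 562, 572, 594, 604, 642, 643, 650, 1542
Drop lowest 1 (478) and highest 1 (1542)
Remaining (n=10): Σ = 5897, mean = 5897/10 = 589.700

589.7 ms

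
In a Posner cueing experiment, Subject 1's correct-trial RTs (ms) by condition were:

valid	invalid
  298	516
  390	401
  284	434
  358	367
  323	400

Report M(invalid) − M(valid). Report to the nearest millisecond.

M(valid) = 1653/5 = 330.600
M(invalid) = 2118/5 = 423.600
Difference = 423.600 − 330.600 = 93.000 ms

93 ms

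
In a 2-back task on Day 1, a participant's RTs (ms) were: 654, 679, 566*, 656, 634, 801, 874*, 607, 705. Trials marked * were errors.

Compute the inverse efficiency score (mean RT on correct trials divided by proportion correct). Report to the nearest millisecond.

Correct trials (n=7): 654, 679, 656, 634, 801, 607, 705
Mean correct RT = 4736/7 = 676.5714 ms
Proportion correct = 7/9
IES = 676.5714 / (7/9) = 869.878 ms

870 ms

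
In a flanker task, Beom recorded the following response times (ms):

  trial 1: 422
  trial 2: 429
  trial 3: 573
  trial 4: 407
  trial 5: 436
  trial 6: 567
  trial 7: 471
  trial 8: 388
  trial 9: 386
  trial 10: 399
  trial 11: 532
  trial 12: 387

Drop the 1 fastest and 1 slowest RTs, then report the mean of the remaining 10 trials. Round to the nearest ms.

Sorted: 386, 387, 388, 399, 407, 422, 429, 436, 471, 532, 567, 573
Drop lowest 1 (386) and highest 1 (573)
Remaining (n=10): Σ = 4438, mean = 4438/10 = 443.800

444 ms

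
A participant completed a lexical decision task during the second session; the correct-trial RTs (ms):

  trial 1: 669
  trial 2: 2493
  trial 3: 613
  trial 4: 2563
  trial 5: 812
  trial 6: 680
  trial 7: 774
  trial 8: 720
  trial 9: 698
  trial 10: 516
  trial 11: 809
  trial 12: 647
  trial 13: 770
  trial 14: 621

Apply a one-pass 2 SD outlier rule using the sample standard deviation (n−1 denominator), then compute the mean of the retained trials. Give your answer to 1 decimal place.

n = 14, ΣRT = 13385, M = 956.071
Σ(x−M)² = 5854642.93; s = √(5854642.93/13) = 671.087
Cutoffs: 956.071 ± 2·671.087 → [-386.1, 2298.2]
Outside: 2493, 2563 → excluded.
Retained (n=12): Σ = 8329, mean = 8329/12 = 694.083

694.1 ms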